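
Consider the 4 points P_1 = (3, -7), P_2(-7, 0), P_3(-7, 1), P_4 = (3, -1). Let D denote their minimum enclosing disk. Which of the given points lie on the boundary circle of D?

P_1, P_3

The minimum enclosing circle of a finite set is fixed by two of the points (as a diameter) or three (as a circumcircle).
The farthest pair is P_1–P_3 with squared distance 164. The circle on this segment as diameter has centre (-2, -3) and r² = 164/4 = 41.
Check P_2: distance² to centre = 34 ≤ 41, so it lies inside.
All remaining points lie in this disk, and no smaller disk contains both endpoints, so this is the minimum enclosing circle.
The points at distance exactly r from the centre are P_1, P_3 — 2 points.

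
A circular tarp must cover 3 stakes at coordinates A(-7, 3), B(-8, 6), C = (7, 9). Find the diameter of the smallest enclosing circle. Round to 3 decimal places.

Side lengths²: AB² = 10, AC² = 232, BC² = 234.
Since BC² = 234 < 232 + 10 = 242, the triangle is acute, so the smallest enclosing circle is the circumcircle.
Circumcentre = (-0.375, 6.875), r² = 58.90625.
Diameter = 2r = 2√(58.90625) ≈ 15.350.

15.350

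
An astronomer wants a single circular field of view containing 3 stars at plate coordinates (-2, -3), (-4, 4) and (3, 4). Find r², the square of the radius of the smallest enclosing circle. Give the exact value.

Call the three points A, B, C in the order given.
Side lengths²: AB² = 53, AC² = 74, BC² = 49.
Since AC² = 74 < 53 + 49 = 102, the triangle is acute, so the smallest enclosing circle is the circumcircle.
Circumcentre = (-0.5, 17/14), r² = 1961/98.

1961/98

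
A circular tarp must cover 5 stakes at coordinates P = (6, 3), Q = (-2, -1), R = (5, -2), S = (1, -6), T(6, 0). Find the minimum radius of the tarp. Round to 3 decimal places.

5.163

The minimum enclosing circle of a finite set is fixed by two of the points (as a diameter) or three (as a circumcircle).
The minimum enclosing circle is determined by three boundary points: P, Q, S.
Their circumcentre is (41/13, -17/13) with r² = 4505/169.
The farthest remaining point T is at distance² 1658/169 ≤ 4505/169.
r = √(4505/169) ≈ 5.163.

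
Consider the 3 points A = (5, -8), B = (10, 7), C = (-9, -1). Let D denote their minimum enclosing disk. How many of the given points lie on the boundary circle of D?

3

Side lengths²: AB² = 250, AC² = 245, BC² = 425.
Since BC² = 425 < 250 + 245 = 495, the triangle is acute, so the smallest enclosing circle is the circumcircle.
Circumcentre = (15/14, 23/14), r² = 10625/98.
The points at distance exactly r from the centre are A, B, C — 3 points.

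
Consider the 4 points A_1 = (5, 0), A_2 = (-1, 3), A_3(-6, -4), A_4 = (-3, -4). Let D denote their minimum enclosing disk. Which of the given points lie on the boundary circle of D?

A_1, A_3

By Welzl's lemma the MEC is supported by two points (diametrically opposite) or three points (on a circumcircle).
The farthest pair is A_1–A_3 with squared distance 137. The circle on this segment as diameter has centre (-0.5, -2) and r² = 137/4 = 34.25.
Check A_2: distance² to centre = 25.25 ≤ 34.25, so it lies inside.
All remaining points lie in this disk, and no smaller disk contains both endpoints, so this is the minimum enclosing circle.
The points at distance exactly r from the centre are A_1, A_3 — 2 points.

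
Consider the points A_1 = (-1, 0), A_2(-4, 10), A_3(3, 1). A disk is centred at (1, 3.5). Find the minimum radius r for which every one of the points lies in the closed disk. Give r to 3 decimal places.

8.201

The required radius is the distance from (1, 3.5) to the farthest point.
Squared distances: 16.25, 67.25, 10.25.
Maximum is 67.25, attained at A_2.
r = √(67.25) ≈ 8.201.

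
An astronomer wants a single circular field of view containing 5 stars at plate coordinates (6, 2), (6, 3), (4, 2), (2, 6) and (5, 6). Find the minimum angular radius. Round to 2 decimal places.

2.83

The farthest pair is (6, 2)–(2, 6) with squared distance 32. The circle on this segment as diameter has centre (4, 4) and r² = 32/4 = 8.
Check (6, 3): distance² to centre = 5 ≤ 8, so it lies inside.
All remaining points lie in this disk, and no smaller disk contains both endpoints, so this is the minimum enclosing circle.
r = √8 ≈ 2.83.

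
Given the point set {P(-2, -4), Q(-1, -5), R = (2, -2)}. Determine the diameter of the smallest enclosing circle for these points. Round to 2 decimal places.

Side lengths²: PQ² = 2, PR² = 20, QR² = 18.
Since PR² = 20 ≥ 18 + 2 = 20, the angle opposite PR is not acute, so the smallest enclosing circle has PR as diameter.
Centre = midpoint of PR = (0, -3), r² = 20/4 = 5.
Diameter = 2r = 2√5 ≈ 4.47.

4.47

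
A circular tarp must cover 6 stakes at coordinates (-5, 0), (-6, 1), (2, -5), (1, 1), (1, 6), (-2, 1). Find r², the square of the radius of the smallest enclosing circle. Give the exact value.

56425/1681

The minimum enclosing circle of a finite set is fixed by two of the points (as a diameter) or three (as a circumcircle).
The minimum enclosing circle is determined by three boundary points: (-6, 1), (2, -5), (1, 6).
Their circumcentre is (-10/41, 14/41) with r² = 56425/1681.
The farthest remaining point (-5, 0) is at distance² 38221/1681 ≤ 56425/1681.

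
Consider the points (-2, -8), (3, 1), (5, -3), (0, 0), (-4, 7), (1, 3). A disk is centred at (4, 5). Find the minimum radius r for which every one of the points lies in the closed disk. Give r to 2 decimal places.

The required radius is the distance from (4, 5) to the farthest point.
Squared distances: 205, 17, 65, 41, 68, 13.
Maximum is 205, attained at (-2, -8).
r = √205 ≈ 14.32.

14.32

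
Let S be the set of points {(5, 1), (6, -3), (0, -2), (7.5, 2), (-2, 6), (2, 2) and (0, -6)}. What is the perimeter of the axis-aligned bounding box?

Width = max x − min x = 7.5 − (-2) = 9.5.
Height = max y − min y = 6 − (-6) = 12.
Perimeter = 2(9.5 + 12) = 43.

43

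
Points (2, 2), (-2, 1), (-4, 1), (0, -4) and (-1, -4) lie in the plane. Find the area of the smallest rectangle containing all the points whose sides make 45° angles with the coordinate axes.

In coordinates u = x + y, v = x − y the rectangle is axis-aligned; the map (x,y)→(u,v) scales areas by 2.
u-values: 4, -1, -3, -4, -5; range = 4 − (-5) = 9.
v-values: 0, -3, -5, 4, 3; range = 4 − (-5) = 9.
Area = (9 × 9) / 2 = 40.5.

40.5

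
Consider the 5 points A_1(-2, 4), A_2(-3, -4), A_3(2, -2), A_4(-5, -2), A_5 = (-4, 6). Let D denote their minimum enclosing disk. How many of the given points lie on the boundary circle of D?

3

The minimum enclosing circle is determined by three boundary points: A_2, A_3, A_5.
Their circumcentre is (-28/13, 59/52) with r² = 73225/2704.
The farthest remaining point A_4 is at distance² 48473/2704 ≤ 73225/2704.
The points at distance exactly r from the centre are A_2, A_3, A_5 — 3 points.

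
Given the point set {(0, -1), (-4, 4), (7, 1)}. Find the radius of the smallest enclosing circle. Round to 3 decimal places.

Call the three points A, B, C in the order given.
Side lengths²: AB² = 41, AC² = 53, BC² = 130.
Since BC² = 130 ≥ 53 + 41 = 94, the angle opposite BC is not acute, so the smallest enclosing circle has BC as diameter.
Centre = midpoint of BC = (1.5, 2.5), r² = 130/4 = 32.5.
r = √(32.5) ≈ 5.701.

5.701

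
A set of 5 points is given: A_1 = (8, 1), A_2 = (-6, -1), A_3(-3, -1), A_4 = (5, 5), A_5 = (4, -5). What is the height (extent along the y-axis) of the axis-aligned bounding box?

10

max y = 5, min y = -5, so height = 10.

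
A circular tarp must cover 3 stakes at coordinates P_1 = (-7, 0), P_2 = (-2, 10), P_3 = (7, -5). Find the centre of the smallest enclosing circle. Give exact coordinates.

(35/22, 43/22)

Side lengths²: P_1P_2² = 125, P_1P_3² = 221, P_2P_3² = 306.
Since P_2P_3² = 306 < 221 + 125 = 346, the triangle is acute, so the smallest enclosing circle is the circumcircle.
Circumcentre = (35/22, 43/22), r² = 18785/242.
Centre = (35/22, 43/22).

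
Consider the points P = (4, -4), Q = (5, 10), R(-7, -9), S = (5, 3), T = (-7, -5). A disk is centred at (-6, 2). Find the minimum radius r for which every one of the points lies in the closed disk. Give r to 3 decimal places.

The required radius is the distance from (-6, 2) to the farthest point.
Squared distances: 136, 185, 122, 122, 50.
Maximum is 185, attained at Q.
r = √185 ≈ 13.601.

13.601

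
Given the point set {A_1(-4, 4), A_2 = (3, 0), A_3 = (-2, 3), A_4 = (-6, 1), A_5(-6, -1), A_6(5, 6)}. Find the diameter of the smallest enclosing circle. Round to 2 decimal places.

13.04

By Welzl's lemma the MEC is supported by two points (diametrically opposite) or three points (on a circumcircle).
The farthest pair is A_5–A_6 with squared distance 170. The circle on this segment as diameter has centre (-0.5, 2.5) and r² = 170/4 = 42.5.
Check A_1: distance² to centre = 14.5 ≤ 42.5, so it lies inside.
All remaining points lie in this disk, and no smaller disk contains both endpoints, so this is the minimum enclosing circle.
Diameter = 2r = 2√(42.5) ≈ 13.04.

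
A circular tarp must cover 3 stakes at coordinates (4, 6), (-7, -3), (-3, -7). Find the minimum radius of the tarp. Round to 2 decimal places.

Call the three points A, B, C in the order given.
Side lengths²: AB² = 202, AC² = 218, BC² = 32.
Since AC² = 218 < 202 + 32 = 234, the triangle is acute, so the smallest enclosing circle is the circumcircle.
Circumcentre = (-0.15, -0.15), r² = 55.045.
r = √(55.045) ≈ 7.42.

7.42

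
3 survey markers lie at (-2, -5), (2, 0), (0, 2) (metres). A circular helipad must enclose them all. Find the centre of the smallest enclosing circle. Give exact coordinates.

(-1, -1.5)

Call the three points A, B, C in the order given.
Side lengths²: AB² = 41, AC² = 53, BC² = 8.
Since AC² = 53 ≥ 41 + 8 = 49, the angle opposite AC is not acute, so the smallest enclosing circle has AC as diameter.
Centre = midpoint of AC = (-1, -1.5), r² = 53/4 = 13.25.
Centre = (-1, -1.5).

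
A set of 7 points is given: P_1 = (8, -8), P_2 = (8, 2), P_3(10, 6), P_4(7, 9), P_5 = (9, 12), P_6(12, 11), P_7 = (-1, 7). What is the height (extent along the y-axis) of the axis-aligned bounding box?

max y = 12, min y = -8, so height = 20.

20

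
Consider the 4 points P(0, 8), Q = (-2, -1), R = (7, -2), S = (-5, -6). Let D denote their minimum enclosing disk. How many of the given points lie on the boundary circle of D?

By Welzl's lemma the MEC is supported by two points (diametrically opposite) or three points (on a circumcircle).
The minimum enclosing circle is determined by three boundary points: P, R, S.
Their circumcentre is (-31/74, 19/74) with r² = 164645/2738.
The farthest remaining point Q is at distance² 11169/2738 ≤ 164645/2738.
The points at distance exactly r from the centre are P, R, S — 3 points.

3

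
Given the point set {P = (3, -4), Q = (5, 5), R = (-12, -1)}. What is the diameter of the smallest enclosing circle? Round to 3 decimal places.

18.028

Side lengths²: PQ² = 85, PR² = 234, QR² = 325.
Since QR² = 325 ≥ 234 + 85 = 319, the angle opposite QR is not acute, so the smallest enclosing circle has QR as diameter.
Centre = midpoint of QR = (-3.5, 2), r² = 325/4 = 81.25.
Diameter = 2r = 2√(81.25) ≈ 18.028.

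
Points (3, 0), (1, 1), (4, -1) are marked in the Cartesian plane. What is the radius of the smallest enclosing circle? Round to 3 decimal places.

1.803

Call the three points A, B, C in the order given.
Side lengths²: AB² = 5, AC² = 2, BC² = 13.
Since BC² = 13 ≥ 5 + 2 = 7, the angle opposite BC is not acute, so the smallest enclosing circle has BC as diameter.
Centre = midpoint of BC = (2.5, 0), r² = 13/4 = 3.25.
r = √(3.25) ≈ 1.803.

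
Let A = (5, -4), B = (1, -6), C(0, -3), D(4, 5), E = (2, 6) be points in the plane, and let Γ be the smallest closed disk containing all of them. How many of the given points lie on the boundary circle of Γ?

2

The farthest pair is B–E with squared distance 145. The circle on this segment as diameter has centre (1.5, 0) and r² = 145/4 = 36.25.
Check A: distance² to centre = 28.25 ≤ 36.25, so it lies inside.
All remaining points lie in this disk, and no smaller disk contains both endpoints, so this is the minimum enclosing circle.
The points at distance exactly r from the centre are B, E — 2 points.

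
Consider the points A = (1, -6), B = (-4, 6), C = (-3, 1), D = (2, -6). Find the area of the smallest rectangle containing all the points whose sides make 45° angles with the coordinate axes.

In coordinates u = x + y, v = x − y the rectangle is axis-aligned; the map (x,y)→(u,v) scales areas by 2.
u-values: -5, 2, -2, -4; range = 2 − (-5) = 7.
v-values: 7, -10, -4, 8; range = 8 − (-10) = 18.
Area = (7 × 18) / 2 = 63.

63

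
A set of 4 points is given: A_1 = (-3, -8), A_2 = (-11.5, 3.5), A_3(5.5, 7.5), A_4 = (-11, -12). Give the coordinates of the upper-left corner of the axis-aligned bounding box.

x-range [-11.5, 5.5], y-range [-12, 7.5].
The upper-left corner is (-11.5, 7.5).

(-11.5, 7.5)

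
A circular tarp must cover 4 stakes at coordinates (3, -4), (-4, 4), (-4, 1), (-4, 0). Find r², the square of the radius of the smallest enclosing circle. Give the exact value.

The farthest pair is (3, -4)–(-4, 4) with squared distance 113. The circle on this segment as diameter has centre (-0.5, 0) and r² = 113/4 = 28.25.
Check (-4, 1): distance² to centre = 13.25 ≤ 28.25, so it lies inside.
All remaining points lie in this disk, and no smaller disk contains both endpoints, so this is the minimum enclosing circle.

28.25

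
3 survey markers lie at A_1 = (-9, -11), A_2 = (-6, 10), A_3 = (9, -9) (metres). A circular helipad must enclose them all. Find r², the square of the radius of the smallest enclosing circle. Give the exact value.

300325/1922

Side lengths²: A_1A_2² = 450, A_1A_3² = 328, A_2A_3² = 586.
Since A_2A_3² = 586 < 450 + 328 = 778, the triangle is acute, so the smallest enclosing circle is the circumcircle.
Circumcentre = (-59/62, -89/62), r² = 300325/1922.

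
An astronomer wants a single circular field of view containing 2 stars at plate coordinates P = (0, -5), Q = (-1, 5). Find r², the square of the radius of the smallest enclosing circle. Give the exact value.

The smallest circle enclosing two points has them as diameter endpoints.
Centre = midpoint = (-0.5, 0); r² = |PQ|²/4 = 101/4 = 25.25.

25.25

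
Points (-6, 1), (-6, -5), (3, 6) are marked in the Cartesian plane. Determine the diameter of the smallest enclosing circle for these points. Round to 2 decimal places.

Call the three points A, B, C in the order given.
Side lengths²: AB² = 36, AC² = 106, BC² = 202.
Since BC² = 202 ≥ 106 + 36 = 142, the angle opposite BC is not acute, so the smallest enclosing circle has BC as diameter.
Centre = midpoint of BC = (-1.5, 0.5), r² = 202/4 = 50.5.
Diameter = 2r = 2√(50.5) ≈ 14.21.

14.21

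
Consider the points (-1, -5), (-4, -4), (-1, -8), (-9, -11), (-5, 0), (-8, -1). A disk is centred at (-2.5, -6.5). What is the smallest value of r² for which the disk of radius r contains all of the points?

The required radius is the distance from (-2.5, -6.5) to the farthest point.
Squared distances: 4.5, 8.5, 4.5, 62.5, 48.5, 60.5.
Maximum is 62.5, attained at (-9, -11).

62.5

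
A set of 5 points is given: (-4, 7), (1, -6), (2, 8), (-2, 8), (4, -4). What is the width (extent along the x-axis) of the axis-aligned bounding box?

8

max x = 4, min x = -4, so width = 8.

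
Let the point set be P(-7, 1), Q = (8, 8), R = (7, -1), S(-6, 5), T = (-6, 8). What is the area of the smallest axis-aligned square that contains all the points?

The bounding box has width 15 and height 9.
An axis-aligned square enclosing the set must have side ≥ max(width, height).
So the minimum side is max(15, 9) = 15.
Area = 15² = 225.

225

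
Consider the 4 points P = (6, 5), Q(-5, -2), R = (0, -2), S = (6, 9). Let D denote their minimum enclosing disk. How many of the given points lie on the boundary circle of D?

The farthest pair is Q–S with squared distance 242. The circle on this segment as diameter has centre (0.5, 3.5) and r² = 242/4 = 60.5.
Check P: distance² to centre = 32.5 ≤ 60.5, so it lies inside.
All remaining points lie in this disk, and no smaller disk contains both endpoints, so this is the minimum enclosing circle.
The points at distance exactly r from the centre are Q, S — 2 points.

2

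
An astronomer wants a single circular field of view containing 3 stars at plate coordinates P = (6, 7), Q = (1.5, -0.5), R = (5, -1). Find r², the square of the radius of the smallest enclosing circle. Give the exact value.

27625/1444

Side lengths²: PQ² = 76.5, PR² = 65, QR² = 12.5.
Since PQ² = 76.5 < 65 + 12.5 = 77.5, the triangle is acute, so the smallest enclosing circle is the circumcircle.
Circumcentre = (145/38, 61/19), r² = 27625/1444.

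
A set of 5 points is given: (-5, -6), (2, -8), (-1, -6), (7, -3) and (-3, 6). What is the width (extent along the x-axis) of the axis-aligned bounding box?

max x = 7, min x = -5, so width = 12.

12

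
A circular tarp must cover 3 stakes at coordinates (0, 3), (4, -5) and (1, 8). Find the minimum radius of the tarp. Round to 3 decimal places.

Call the three points A, B, C in the order given.
Side lengths²: AB² = 80, AC² = 26, BC² = 178.
Since BC² = 178 ≥ 80 + 26 = 106, the angle opposite BC is not acute, so the smallest enclosing circle has BC as diameter.
Centre = midpoint of BC = (2.5, 1.5), r² = 178/4 = 44.5.
r = √(44.5) ≈ 6.671.

6.671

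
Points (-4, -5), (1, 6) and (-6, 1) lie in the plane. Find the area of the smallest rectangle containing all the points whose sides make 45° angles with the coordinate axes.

64

In coordinates u = x + y, v = x − y the rectangle is axis-aligned; the map (x,y)→(u,v) scales areas by 2.
u-values: -9, 7, -5; range = 7 − (-9) = 16.
v-values: 1, -5, -7; range = 1 − (-7) = 8.
Area = (16 × 8) / 2 = 64.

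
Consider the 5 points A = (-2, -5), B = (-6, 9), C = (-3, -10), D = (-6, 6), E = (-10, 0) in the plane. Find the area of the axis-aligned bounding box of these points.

152

x ranges over [-10, -2], width 8.
y ranges over [-10, 9], height 19.
Area = 8 × 19 = 152.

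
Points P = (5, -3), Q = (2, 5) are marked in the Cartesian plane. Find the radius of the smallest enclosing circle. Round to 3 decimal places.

The smallest circle enclosing two points has them as diameter endpoints.
Centre = midpoint = (3.5, 1); r² = |PQ|²/4 = 73/4 = 18.25.
r = √(18.25) ≈ 4.272.

4.272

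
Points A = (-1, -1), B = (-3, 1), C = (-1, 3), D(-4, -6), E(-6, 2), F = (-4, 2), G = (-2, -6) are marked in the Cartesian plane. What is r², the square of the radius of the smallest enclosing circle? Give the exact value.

1105/49

By Welzl's lemma the MEC is supported by two points (diametrically opposite) or three points (on a circumcircle).
The minimum enclosing circle is determined by three boundary points: C, D, E.
Their circumcentre is (-19/7, -10/7) with r² = 1105/49.
The farthest remaining point G is at distance² 1049/49 ≤ 1105/49.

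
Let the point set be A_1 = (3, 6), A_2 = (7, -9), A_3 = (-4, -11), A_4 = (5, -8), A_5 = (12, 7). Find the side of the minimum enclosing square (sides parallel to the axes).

18

The bounding box has width 16 and height 18.
An axis-aligned square enclosing the set must have side ≥ max(width, height).
So the minimum side is max(16, 18) = 18.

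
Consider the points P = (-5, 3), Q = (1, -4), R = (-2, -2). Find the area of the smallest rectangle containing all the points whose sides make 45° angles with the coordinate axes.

13

In coordinates u = x + y, v = x − y the rectangle is axis-aligned; the map (x,y)→(u,v) scales areas by 2.
u-values: -2, -3, -4; range = -2 − (-4) = 2.
v-values: -8, 5, 0; range = 5 − (-8) = 13.
Area = (2 × 13) / 2 = 13.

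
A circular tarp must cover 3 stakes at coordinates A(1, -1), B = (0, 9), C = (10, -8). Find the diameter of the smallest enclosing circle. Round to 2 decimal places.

Side lengths²: AB² = 101, AC² = 130, BC² = 389.
Since BC² = 389 ≥ 130 + 101 = 231, the angle opposite BC is not acute, so the smallest enclosing circle has BC as diameter.
Centre = midpoint of BC = (5, 0.5), r² = 389/4 = 97.25.
Diameter = 2r = 2√(97.25) ≈ 19.72.

19.72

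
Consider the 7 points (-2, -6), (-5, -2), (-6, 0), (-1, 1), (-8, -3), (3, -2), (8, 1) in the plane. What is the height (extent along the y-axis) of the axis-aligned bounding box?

max y = 1, min y = -6, so height = 7.

7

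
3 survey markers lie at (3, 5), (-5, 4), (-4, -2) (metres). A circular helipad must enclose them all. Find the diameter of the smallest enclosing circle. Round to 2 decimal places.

Call the three points A, B, C in the order given.
Side lengths²: AB² = 65, AC² = 98, BC² = 37.
Since AC² = 98 < 65 + 37 = 102, the triangle is acute, so the smallest enclosing circle is the circumcircle.
Circumcentre = (-9/14, 23/14), r² = 2405/98.
Diameter = 2r = 2√(2405/98) ≈ 9.91.

9.91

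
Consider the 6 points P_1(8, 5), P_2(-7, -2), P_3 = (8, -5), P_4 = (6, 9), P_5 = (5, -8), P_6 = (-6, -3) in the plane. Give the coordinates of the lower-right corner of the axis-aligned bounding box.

x-range [-7, 8], y-range [-8, 9].
The lower-right corner is (8, -8).

(8, -8)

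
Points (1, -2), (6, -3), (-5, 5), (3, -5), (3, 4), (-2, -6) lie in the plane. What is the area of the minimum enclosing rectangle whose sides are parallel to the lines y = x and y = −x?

In coordinates u = x + y, v = x − y the rectangle is axis-aligned; the map (x,y)→(u,v) scales areas by 2.
u-values: -1, 3, 0, -2, 7, -8; range = 7 − (-8) = 15.
v-values: 3, 9, -10, 8, -1, 4; range = 9 − (-10) = 19.
Area = (15 × 19) / 2 = 142.5.

142.5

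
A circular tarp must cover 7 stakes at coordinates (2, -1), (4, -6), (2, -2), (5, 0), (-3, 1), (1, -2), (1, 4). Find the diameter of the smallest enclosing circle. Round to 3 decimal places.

The minimum enclosing circle is determined by three boundary points: (4, -6), (-3, 1), (1, 4).
Their circumcentre is (25/14, -17/14) with r² = 2725/98.
The farthest remaining point (5, 0) is at distance² 1157/98 ≤ 2725/98.
Diameter = 2r = 2√(2725/98) ≈ 10.546.

10.546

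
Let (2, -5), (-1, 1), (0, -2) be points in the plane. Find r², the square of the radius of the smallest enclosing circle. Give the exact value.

11.25

Call the three points A, B, C in the order given.
Side lengths²: AB² = 45, AC² = 13, BC² = 10.
Since AB² = 45 ≥ 13 + 10 = 23, the angle opposite AB is not acute, so the smallest enclosing circle has AB as diameter.
Centre = midpoint of AB = (0.5, -2), r² = 45/4 = 11.25.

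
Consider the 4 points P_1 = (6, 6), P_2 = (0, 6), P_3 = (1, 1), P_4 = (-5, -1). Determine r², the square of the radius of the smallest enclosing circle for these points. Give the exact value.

42.5

The farthest pair is P_1–P_4 with squared distance 170. The circle on this segment as diameter has centre (0.5, 2.5) and r² = 170/4 = 42.5.
Check P_2: distance² to centre = 12.5 ≤ 42.5, so it lies inside.
All remaining points lie in this disk, and no smaller disk contains both endpoints, so this is the minimum enclosing circle.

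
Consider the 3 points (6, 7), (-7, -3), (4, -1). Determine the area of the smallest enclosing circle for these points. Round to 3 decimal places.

211.272

Call the three points A, B, C in the order given.
Side lengths²: AB² = 269, AC² = 68, BC² = 125.
Since AB² = 269 ≥ 125 + 68 = 193, the angle opposite AB is not acute, so the smallest enclosing circle has AB as diameter.
Centre = midpoint of AB = (-0.5, 2), r² = 269/4 = 67.25.
Area = π·r² = π·67.25 ≈ 211.272.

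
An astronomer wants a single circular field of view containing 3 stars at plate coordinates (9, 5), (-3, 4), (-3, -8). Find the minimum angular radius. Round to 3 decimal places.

8.846

Call the three points A, B, C in the order given.
Side lengths²: AB² = 145, AC² = 313, BC² = 144.
Since AC² = 313 ≥ 145 + 144 = 289, the angle opposite AC is not acute, so the smallest enclosing circle has AC as diameter.
Centre = midpoint of AC = (3, -1.5), r² = 313/4 = 78.25.
r = √(78.25) ≈ 8.846.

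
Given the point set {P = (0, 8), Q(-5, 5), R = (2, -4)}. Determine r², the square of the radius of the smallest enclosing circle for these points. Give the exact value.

40885/1089

Side lengths²: PQ² = 34, PR² = 148, QR² = 130.
Since PR² = 148 < 130 + 34 = 164, the triangle is acute, so the smallest enclosing circle is the circumcircle.
Circumcentre = (3/11, 62/33), r² = 40885/1089.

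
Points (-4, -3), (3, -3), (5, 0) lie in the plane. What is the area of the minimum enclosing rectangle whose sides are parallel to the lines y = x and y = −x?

In coordinates u = x + y, v = x − y the rectangle is axis-aligned; the map (x,y)→(u,v) scales areas by 2.
u-values: -7, 0, 5; range = 5 − (-7) = 12.
v-values: -1, 6, 5; range = 6 − (-1) = 7.
Area = (12 × 7) / 2 = 42.

42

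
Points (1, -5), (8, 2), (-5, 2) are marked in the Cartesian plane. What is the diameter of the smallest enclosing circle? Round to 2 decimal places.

Call the three points A, B, C in the order given.
Side lengths²: AB² = 98, AC² = 85, BC² = 169.
Since BC² = 169 < 98 + 85 = 183, the triangle is acute, so the smallest enclosing circle is the circumcircle.
Circumcentre = (1.5, 1.5), r² = 42.5.
Diameter = 2r = 2√(42.5) ≈ 13.04.

13.04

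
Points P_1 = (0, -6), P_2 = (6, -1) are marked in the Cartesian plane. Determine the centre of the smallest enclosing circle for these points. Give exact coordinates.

(3, -3.5)

The smallest circle enclosing two points has them as diameter endpoints.
Centre = midpoint = (3, -3.5); r² = |P_1P_2|²/4 = 61/4 = 15.25.
Centre = (3, -3.5).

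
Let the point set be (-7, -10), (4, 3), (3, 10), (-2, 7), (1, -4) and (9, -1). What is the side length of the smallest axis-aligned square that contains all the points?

The bounding box has width 16 and height 20.
An axis-aligned square enclosing the set must have side ≥ max(width, height).
So the minimum side is max(16, 20) = 20.

20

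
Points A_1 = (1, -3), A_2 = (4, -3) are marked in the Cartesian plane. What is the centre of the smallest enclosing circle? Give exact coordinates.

(2.5, -3)

The smallest circle enclosing two points has them as diameter endpoints.
Centre = midpoint = (2.5, -3); r² = |A_1A_2|²/4 = 9/4 = 2.25.
Centre = (2.5, -3).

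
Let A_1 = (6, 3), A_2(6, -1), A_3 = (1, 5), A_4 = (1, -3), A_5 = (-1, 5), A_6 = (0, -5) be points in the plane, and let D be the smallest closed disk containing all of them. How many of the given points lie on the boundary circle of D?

3

By Welzl's lemma the MEC is supported by two points (diametrically opposite) or three points (on a circumcircle).
The minimum enclosing circle is determined by three boundary points: A_1, A_5, A_6.
Their circumcentre is (24/17, 13/68) with r² = 133825/4624.
The farthest remaining point A_3 is at distance² 107713/4624 ≤ 133825/4624.
The points at distance exactly r from the centre are A_1, A_5, A_6 — 3 points.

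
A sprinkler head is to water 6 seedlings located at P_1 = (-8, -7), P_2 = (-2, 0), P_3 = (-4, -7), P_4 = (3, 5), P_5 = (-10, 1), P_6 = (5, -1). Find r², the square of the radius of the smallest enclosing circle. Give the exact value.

The farthest pair is P_1–P_4 with squared distance 265. The circle on this segment as diameter has centre (-2.5, -1) and r² = 265/4 = 66.25.
Check P_2: distance² to centre = 1.25 ≤ 66.25, so it lies inside.
All remaining points lie in this disk, and no smaller disk contains both endpoints, so this is the minimum enclosing circle.

66.25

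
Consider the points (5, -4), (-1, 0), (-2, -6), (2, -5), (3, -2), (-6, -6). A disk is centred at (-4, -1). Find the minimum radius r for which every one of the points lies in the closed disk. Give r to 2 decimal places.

9.49

The required radius is the distance from (-4, -1) to the farthest point.
Squared distances: 90, 10, 29, 52, 50, 29.
Maximum is 90, attained at (5, -4).
r = √90 ≈ 9.49.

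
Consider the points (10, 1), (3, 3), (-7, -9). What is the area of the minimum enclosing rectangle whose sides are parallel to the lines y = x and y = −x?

In coordinates u = x + y, v = x − y the rectangle is axis-aligned; the map (x,y)→(u,v) scales areas by 2.
u-values: 11, 6, -16; range = 11 − (-16) = 27.
v-values: 9, 0, 2; range = 9 − 0 = 9.
Area = (27 × 9) / 2 = 121.5.

121.5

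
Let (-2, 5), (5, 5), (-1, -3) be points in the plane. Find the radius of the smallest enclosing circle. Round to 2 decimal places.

Call the three points A, B, C in the order given.
Side lengths²: AB² = 49, AC² = 65, BC² = 100.
Since BC² = 100 < 65 + 49 = 114, the triangle is acute, so the smallest enclosing circle is the circumcircle.
Circumcentre = (1.5, 1.375), r² = 25.390625.
r = √(25.390625) ≈ 5.04.

5.04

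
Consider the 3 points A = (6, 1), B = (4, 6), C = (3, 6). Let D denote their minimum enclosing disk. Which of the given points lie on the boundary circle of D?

Side lengths²: AB² = 29, AC² = 34, BC² = 1.
Since AC² = 34 ≥ 29 + 1 = 30, the angle opposite AC is not acute, so the smallest enclosing circle has AC as diameter.
Centre = midpoint of AC = (4.5, 3.5), r² = 34/4 = 8.5.
The points at distance exactly r from the centre are A, C — 2 points.

A, C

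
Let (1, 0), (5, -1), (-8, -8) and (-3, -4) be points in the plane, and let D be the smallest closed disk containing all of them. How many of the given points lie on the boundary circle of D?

2

The minimum enclosing circle of a finite set is fixed by two of the points (as a diameter) or three (as a circumcircle).
The farthest pair is (5, -1)–(-8, -8) with squared distance 218. The circle on this segment as diameter has centre (-1.5, -4.5) and r² = 218/4 = 54.5.
Check (1, 0): distance² to centre = 26.5 ≤ 54.5, so it lies inside.
All remaining points lie in this disk, and no smaller disk contains both endpoints, so this is the minimum enclosing circle.
The points at distance exactly r from the centre are (5, -1), (-8, -8) — 2 points.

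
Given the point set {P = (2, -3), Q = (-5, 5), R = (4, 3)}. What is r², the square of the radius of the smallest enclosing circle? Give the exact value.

Side lengths²: PQ² = 113, PR² = 40, QR² = 85.
Since PQ² = 113 < 85 + 40 = 125, the triangle is acute, so the smallest enclosing circle is the circumcircle.
Circumcentre = (-63/58, 79/58), r² = 48025/1682.

48025/1682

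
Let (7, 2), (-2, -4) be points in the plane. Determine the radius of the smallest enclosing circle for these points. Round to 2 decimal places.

The smallest circle enclosing two points has them as diameter endpoints.
Centre = midpoint = (2.5, -1); r² = |(7, 2)−(-2, -4)|²/4 = 117/4 = 29.25.
r = √(29.25) ≈ 5.41.

5.41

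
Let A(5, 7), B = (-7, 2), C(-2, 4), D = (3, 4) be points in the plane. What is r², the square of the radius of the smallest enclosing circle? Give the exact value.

42.25

The farthest pair is A–B with squared distance 169. The circle on this segment as diameter has centre (-1, 4.5) and r² = 169/4 = 42.25.
Check C: distance² to centre = 1.25 ≤ 42.25, so it lies inside.
All remaining points lie in this disk, and no smaller disk contains both endpoints, so this is the minimum enclosing circle.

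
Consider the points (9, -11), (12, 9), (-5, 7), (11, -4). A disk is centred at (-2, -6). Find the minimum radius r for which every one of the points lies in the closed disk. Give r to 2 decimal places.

20.52

The required radius is the distance from (-2, -6) to the farthest point.
Squared distances: 146, 421, 178, 173.
Maximum is 421, attained at (12, 9).
r = √421 ≈ 20.52.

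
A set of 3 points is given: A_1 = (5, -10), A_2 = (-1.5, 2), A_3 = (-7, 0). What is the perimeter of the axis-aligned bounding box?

Width = max x − min x = 5 − (-7) = 12.
Height = max y − min y = 2 − (-10) = 12.
Perimeter = 2(12 + 12) = 48.

48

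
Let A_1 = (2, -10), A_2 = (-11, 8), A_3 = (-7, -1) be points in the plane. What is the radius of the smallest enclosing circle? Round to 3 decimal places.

Side lengths²: A_1A_2² = 493, A_1A_3² = 162, A_2A_3² = 97.
Since A_1A_2² = 493 ≥ 162 + 97 = 259, the angle opposite A_1A_2 is not acute, so the smallest enclosing circle has A_1A_2 as diameter.
Centre = midpoint of A_1A_2 = (-4.5, -1), r² = 493/4 = 123.25.
r = √(123.25) ≈ 11.102.

11.102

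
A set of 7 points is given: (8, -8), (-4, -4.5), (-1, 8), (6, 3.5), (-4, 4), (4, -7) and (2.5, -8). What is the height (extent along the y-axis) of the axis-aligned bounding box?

max y = 8, min y = -8, so height = 16.

16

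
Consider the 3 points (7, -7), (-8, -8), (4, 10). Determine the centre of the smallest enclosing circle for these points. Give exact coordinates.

(-44/43, 15/43)

Call the three points A, B, C in the order given.
Side lengths²: AB² = 226, AC² = 298, BC² = 468.
Since BC² = 468 < 298 + 226 = 524, the triangle is acute, so the smallest enclosing circle is the circumcircle.
Circumcentre = (-44/43, 15/43), r² = 218881/1849.
Centre = (-44/43, 15/43).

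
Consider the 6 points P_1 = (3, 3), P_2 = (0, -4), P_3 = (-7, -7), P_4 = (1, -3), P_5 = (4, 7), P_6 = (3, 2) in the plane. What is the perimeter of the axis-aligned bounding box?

50

Width = max x − min x = 4 − (-7) = 11.
Height = max y − min y = 7 − (-7) = 14.
Perimeter = 2(11 + 14) = 50.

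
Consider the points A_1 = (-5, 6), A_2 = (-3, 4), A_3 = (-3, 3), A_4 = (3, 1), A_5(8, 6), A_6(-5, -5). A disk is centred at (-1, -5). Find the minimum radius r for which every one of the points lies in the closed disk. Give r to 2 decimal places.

The required radius is the distance from (-1, -5) to the farthest point.
Squared distances: 137, 85, 68, 52, 202, 16.
Maximum is 202, attained at A_5.
r = √202 ≈ 14.21.

14.21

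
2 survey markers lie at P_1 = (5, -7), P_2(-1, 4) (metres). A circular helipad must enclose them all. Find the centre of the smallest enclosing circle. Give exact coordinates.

The smallest circle enclosing two points has them as diameter endpoints.
Centre = midpoint = (2, -1.5); r² = |P_1P_2|²/4 = 157/4 = 39.25.
Centre = (2, -1.5).

(2, -1.5)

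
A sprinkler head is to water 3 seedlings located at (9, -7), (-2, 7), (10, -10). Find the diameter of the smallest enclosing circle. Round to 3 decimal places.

Call the three points A, B, C in the order given.
Side lengths²: AB² = 317, AC² = 10, BC² = 433.
Since BC² = 433 ≥ 317 + 10 = 327, the angle opposite BC is not acute, so the smallest enclosing circle has BC as diameter.
Centre = midpoint of BC = (4, -1.5), r² = 433/4 = 108.25.
Diameter = 2r = 2√(108.25) ≈ 20.809.

20.809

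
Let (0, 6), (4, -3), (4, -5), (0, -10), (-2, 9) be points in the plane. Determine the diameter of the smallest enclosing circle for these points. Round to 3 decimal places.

The minimum enclosing circle of a finite set is fixed by two of the points (as a diameter) or three (as a circumcircle).
The farthest pair is (0, -10)–(-2, 9) with squared distance 365. The circle on this segment as diameter has centre (-1, -0.5) and r² = 365/4 = 91.25.
Check (0, 6): distance² to centre = 43.25 ≤ 91.25, so it lies inside.
All remaining points lie in this disk, and no smaller disk contains both endpoints, so this is the minimum enclosing circle.
Diameter = 2r = 2√(91.25) ≈ 19.105.

19.105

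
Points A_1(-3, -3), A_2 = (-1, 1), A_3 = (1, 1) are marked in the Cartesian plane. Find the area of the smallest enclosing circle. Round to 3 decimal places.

Side lengths²: A_1A_2² = 20, A_1A_3² = 32, A_2A_3² = 4.
Since A_1A_3² = 32 ≥ 20 + 4 = 24, the angle opposite A_1A_3 is not acute, so the smallest enclosing circle has A_1A_3 as diameter.
Centre = midpoint of A_1A_3 = (-1, -1), r² = 32/4 = 8.
Area = π·r² = π·8 ≈ 25.133.

25.133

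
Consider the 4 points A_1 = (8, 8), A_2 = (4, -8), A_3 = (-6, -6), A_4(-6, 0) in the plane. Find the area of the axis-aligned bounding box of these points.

224

x ranges over [-6, 8], width 14.
y ranges over [-8, 8], height 16.
Area = 14 × 16 = 224.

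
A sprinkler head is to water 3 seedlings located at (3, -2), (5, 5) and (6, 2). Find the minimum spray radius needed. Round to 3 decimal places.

Call the three points A, B, C in the order given.
Side lengths²: AB² = 53, AC² = 25, BC² = 10.
Since AB² = 53 ≥ 25 + 10 = 35, the angle opposite AB is not acute, so the smallest enclosing circle has AB as diameter.
Centre = midpoint of AB = (4, 1.5), r² = 53/4 = 13.25.
r = √(13.25) ≈ 3.640.

3.640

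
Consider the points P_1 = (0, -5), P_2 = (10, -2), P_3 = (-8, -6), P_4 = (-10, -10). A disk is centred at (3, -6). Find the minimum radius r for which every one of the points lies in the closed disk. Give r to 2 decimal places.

The required radius is the distance from (3, -6) to the farthest point.
Squared distances: 10, 65, 121, 185.
Maximum is 185, attained at P_4.
r = √185 ≈ 13.60.

13.60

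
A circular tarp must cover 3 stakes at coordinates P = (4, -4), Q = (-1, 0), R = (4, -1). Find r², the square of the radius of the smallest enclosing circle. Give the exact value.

10.25

Side lengths²: PQ² = 41, PR² = 9, QR² = 26.
Since PQ² = 41 ≥ 26 + 9 = 35, the angle opposite PQ is not acute, so the smallest enclosing circle has PQ as diameter.
Centre = midpoint of PQ = (1.5, -2), r² = 41/4 = 10.25.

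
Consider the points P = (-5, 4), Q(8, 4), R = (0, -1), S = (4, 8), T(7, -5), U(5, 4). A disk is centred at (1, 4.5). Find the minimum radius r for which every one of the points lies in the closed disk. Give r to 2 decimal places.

The required radius is the distance from (1, 4.5) to the farthest point.
Squared distances: 36.25, 49.25, 31.25, 21.25, 126.25, 16.25.
Maximum is 126.25, attained at T.
r = √(126.25) ≈ 11.24.

11.24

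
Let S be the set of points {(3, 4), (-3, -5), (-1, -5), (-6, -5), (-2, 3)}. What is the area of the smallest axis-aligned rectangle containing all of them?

81

x ranges over [-6, 3], width 9.
y ranges over [-5, 4], height 9.
Area = 9 × 9 = 81.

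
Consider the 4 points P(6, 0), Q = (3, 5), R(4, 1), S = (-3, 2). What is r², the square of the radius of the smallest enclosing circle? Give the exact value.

By Welzl's lemma the MEC is supported by two points (diametrically opposite) or three points (on a circumcircle).
The farthest pair is P–S with squared distance 85. The circle on this segment as diameter has centre (1.5, 1) and r² = 85/4 = 21.25.
Check Q: distance² to centre = 18.25 ≤ 21.25, so it lies inside.
All remaining points lie in this disk, and no smaller disk contains both endpoints, so this is the minimum enclosing circle.

21.25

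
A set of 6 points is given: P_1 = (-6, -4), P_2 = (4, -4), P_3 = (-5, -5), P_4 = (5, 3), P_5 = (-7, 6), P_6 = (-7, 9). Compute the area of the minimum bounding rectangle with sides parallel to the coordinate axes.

168

x ranges over [-7, 5], width 12.
y ranges over [-5, 9], height 14.
Area = 12 × 14 = 168.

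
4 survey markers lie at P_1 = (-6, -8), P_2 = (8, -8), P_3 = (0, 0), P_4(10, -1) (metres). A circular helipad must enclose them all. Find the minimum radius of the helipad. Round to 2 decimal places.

The minimum enclosing circle of a finite set is fixed by two of the points (as a diameter) or three (as a circumcircle).
The farthest pair is P_1–P_4 with squared distance 305. The circle on this segment as diameter has centre (2, -4.5) and r² = 305/4 = 76.25.
Check P_2: distance² to centre = 48.25 ≤ 76.25, so it lies inside.
All remaining points lie in this disk, and no smaller disk contains both endpoints, so this is the minimum enclosing circle.
r = √(76.25) ≈ 8.73.

8.73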